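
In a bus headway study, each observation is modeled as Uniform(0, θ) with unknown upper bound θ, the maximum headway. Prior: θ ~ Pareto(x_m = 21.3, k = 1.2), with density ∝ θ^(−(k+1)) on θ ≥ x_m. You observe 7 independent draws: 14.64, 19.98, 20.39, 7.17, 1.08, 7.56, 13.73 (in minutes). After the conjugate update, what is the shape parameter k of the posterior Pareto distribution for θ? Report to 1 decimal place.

A Pareto(scale x_m, shape k) prior on the upper bound θ of Uniform(0, θ) is conjugate: posterior is Pareto(max(x_m, max xᵢ), k + n).
Sample maximum = 20.39; prior scale x_m = 21.3 → posterior scale = max = 21.30.
Posterior shape = 1.2 + 7 = 8.2.
Posterior shape k = 8.2.

8.2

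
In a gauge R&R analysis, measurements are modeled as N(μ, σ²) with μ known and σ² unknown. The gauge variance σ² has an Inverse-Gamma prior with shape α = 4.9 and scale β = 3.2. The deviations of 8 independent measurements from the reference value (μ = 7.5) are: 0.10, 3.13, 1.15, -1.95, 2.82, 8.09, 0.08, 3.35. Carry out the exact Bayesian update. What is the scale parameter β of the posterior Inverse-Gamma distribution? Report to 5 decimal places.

With known mean μ and an Inverse-Gamma(α, β) prior on σ², the Normal likelihood is conjugate: posterior is Inv-Gamma(α + n/2, β + Σ(xᵢ−μ)²/2).
Σ(xᵢ−μ)² = (0.10)² + (3.13)² + (1.15)² + (-1.95)² + (2.82)² + (8.09)² + (0.08)² + (3.35)² = 99.5613.
Posterior: Inv-Gamma(4.9 + 8/2, 3.2 + 99.5613/2) = Inv-Gamma(8.90, 52.98065).
Posterior β = 52.98065.

52.98065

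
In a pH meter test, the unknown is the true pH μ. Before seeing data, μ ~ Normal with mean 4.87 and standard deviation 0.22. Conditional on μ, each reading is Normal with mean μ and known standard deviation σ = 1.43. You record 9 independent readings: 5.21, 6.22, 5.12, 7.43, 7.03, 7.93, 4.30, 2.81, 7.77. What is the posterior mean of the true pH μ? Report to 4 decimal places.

5.0649

For Normal data with known variance σ², a Normal(μ₀, σ₀²) prior on μ is conjugate. Posterior precision = 1/σ₀² + n/σ²; posterior mean is the precision-weighted average of μ₀ and x̄.
Σxᵢ = 5.21 + 6.22 + 5.12 + 7.43 + 7.03 + 7.93 + 4.30 + 2.81 + 7.77 = 53.82, so n·x̄ = 53.82.
σ₀² = 0.22² = 0.0484, σ² = 1.43² = 2.0449; σ² + n·σ₀² = 2.0449 + 9·0.0484 = 2.4805.
Posterior mean = (μ₀/σ₀² + n·x̄/σ²)/(1/σ₀² + n/σ²) = (σ²·μ₀ + σ₀²·n·x̄)/(σ² + n·σ₀²) = (2.0449·4.87 + 0.0484·53.82)/2.4805 = 12.563551/2.4805 = 5.0649.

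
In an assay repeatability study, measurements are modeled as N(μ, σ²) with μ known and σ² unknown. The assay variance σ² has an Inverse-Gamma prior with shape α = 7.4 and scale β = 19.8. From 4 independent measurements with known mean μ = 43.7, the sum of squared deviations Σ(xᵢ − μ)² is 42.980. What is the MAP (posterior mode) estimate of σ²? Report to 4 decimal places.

3.9702

With known mean μ and an Inverse-Gamma(α, β) prior on σ², the Normal likelihood is conjugate: posterior is Inv-Gamma(α + n/2, β + Σ(xᵢ−μ)²/2).
Posterior: Inv-Gamma(7.4 + 4/2, 19.8 + 42.980/2) = Inv-Gamma(9.40, 41.2900).
Mode = β/(α+1) = 41.2900/10.40 = 3.9702.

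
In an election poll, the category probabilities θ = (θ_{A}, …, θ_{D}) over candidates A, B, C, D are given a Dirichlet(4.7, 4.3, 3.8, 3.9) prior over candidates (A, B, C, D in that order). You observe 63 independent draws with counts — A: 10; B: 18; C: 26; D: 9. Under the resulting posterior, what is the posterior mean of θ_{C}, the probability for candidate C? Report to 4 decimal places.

0.3739

The Dirichlet prior is conjugate to the Multinomial likelihood: each posterior αⱼ = prior αⱼ + observed count nⱼ.
Posterior concentration: (14.7, 22.3, 29.8, 12.9), total = 79.7.
E[θ_{C}|data] = α_{C}/Σα = 29.8/79.7 = 0.3739.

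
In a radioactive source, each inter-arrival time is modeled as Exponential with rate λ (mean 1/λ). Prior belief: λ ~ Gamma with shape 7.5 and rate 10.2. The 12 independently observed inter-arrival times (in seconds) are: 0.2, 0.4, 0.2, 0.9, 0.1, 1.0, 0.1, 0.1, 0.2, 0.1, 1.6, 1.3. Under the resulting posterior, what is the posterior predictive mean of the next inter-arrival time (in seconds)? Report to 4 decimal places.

With a Gamma(shape α, rate β) prior on the exponential rate λ, the posterior after n observations with total T = Σxᵢ is Gamma(α+n, β+T).
Sum of observations T = 6.2 seconds; n = 12.
Posterior: Gamma(7.5+12, 10.2+6.2) = Gamma(19.5, 16.4).
The predictive distribution for the next observation is Lomax; its mean is β/(α−1) = 16.4/18.5 = 0.8865.

0.8865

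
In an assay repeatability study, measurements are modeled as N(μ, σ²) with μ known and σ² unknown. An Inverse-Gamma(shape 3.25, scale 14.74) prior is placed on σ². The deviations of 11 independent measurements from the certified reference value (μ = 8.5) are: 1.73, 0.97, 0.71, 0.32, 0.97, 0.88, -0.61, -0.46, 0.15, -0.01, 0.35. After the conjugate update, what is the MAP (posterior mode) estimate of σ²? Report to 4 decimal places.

With known mean μ and an Inverse-Gamma(α, β) prior on σ², the Normal likelihood is conjugate: posterior is Inv-Gamma(α + n/2, β + Σ(xᵢ−μ)²/2).
Σ(xᵢ−μ)² = (1.73)² + (0.97)² + (0.71)² + (0.32)² + (0.97)² + (0.88)² + (-0.61)² + (-0.46)² + (0.15)² + (-0.01)² + (0.35)² = 6.9844.
Posterior: Inv-Gamma(3.25 + 11/2, 14.74 + 6.9844/2) = Inv-Gamma(8.75, 18.23220).
Mode = β/(α+1) = 18.23220/9.75 = 1.8700.

1.8700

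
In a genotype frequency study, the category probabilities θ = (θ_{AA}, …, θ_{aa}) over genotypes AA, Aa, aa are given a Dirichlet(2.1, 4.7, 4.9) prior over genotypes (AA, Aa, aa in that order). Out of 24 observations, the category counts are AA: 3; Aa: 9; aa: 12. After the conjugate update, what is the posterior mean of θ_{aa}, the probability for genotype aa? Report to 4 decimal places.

The Dirichlet prior is conjugate to the Multinomial likelihood: each posterior αⱼ = prior αⱼ + observed count nⱼ.
Posterior concentration: (5.1, 13.7, 16.9), total = 35.7.
E[θ_{aa}|data] = α_{aa}/Σα = 16.9/35.7 = 0.4734.

0.4734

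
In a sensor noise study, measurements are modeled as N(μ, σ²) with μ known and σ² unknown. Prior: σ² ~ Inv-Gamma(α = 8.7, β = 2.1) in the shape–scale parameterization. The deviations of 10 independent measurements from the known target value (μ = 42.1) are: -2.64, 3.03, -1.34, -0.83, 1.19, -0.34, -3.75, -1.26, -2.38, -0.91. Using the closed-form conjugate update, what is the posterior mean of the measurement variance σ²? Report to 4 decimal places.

With known mean μ and an Inverse-Gamma(α, β) prior on σ², the Normal likelihood is conjugate: posterior is Inv-Gamma(α + n/2, β + Σ(xᵢ−μ)²/2).
Σ(xᵢ−μ)² = (-2.64)² + (3.03)² + (-1.34)² + (-0.83)² + (1.19)² + (-0.34)² + (-3.75)² + (-1.26)² + (-2.38)² + (-0.91)² = 42.3093.
Posterior: Inv-Gamma(8.7 + 10/2, 2.1 + 42.3093/2) = Inv-Gamma(13.70, 23.25465).
E[σ²|data] = β/(α−1) = 23.25465/12.70 = 1.8311.

1.8311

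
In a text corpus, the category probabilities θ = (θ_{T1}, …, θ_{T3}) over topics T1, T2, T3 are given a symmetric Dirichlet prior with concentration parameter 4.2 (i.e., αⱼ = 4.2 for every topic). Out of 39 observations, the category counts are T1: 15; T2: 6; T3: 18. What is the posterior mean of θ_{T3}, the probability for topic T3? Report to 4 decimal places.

0.4302

The Dirichlet prior is conjugate to the Multinomial likelihood: each posterior αⱼ = prior αⱼ + observed count nⱼ.
Posterior concentration: (19.2, 10.2, 22.2), total = 51.6.
E[θ_{T3}|data] = α_{T3}/Σα = 22.2/51.6 = 0.4302.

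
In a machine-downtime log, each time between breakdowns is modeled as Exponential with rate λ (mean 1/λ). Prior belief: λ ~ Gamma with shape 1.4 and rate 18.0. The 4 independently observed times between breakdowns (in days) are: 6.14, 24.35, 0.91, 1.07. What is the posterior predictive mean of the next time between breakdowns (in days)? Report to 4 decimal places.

With a Gamma(shape α, rate β) prior on the exponential rate λ, the posterior after n observations with total T = Σxᵢ is Gamma(α+n, β+T).
Sum of observations T = 32.47 days; n = 4.
Posterior: Gamma(1.4+4, 18.0+32.47) = Gamma(5.4, 50.47).
The predictive distribution for the next observation is Lomax; its mean is β/(α−1) = 50.47/4.4 = 11.4705.

11.4705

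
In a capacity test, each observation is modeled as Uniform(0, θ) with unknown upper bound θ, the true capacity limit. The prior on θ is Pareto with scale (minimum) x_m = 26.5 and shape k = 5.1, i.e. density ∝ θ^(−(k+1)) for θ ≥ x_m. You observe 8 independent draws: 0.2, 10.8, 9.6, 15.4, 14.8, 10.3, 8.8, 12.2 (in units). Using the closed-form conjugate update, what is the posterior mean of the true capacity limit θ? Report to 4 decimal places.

28.6901

A Pareto(scale x_m, shape k) prior on the upper bound θ of Uniform(0, θ) is conjugate: posterior is Pareto(max(x_m, max xᵢ), k + n).
Sample maximum = 15.4; prior scale x_m = 26.5 → posterior scale = max = 26.5.
Posterior shape = 5.1 + 8 = 13.1.
E[θ|data] = k·x_m/(k−1) = 13.1·26.5/12.1 = 28.6901.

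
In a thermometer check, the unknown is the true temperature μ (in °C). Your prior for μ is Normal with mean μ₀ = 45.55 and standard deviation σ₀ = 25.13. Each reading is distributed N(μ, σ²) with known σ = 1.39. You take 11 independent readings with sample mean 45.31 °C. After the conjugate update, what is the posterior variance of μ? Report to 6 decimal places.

For Normal data with known variance σ², a Normal(μ₀, σ₀²) prior on μ is conjugate. Posterior precision = 1/σ₀² + n/σ²; posterior mean is the precision-weighted average of μ₀ and x̄.
σ₀² = 25.13² = 631.5169, σ² = 1.39² = 1.9321; σ² + n·σ₀² = 1.9321 + 11·631.5169 = 6948.618.
Posterior precision = 1/σ₀² + n/σ² = 1/631.5169 + 11/1.9321 = (σ² + n·σ₀²)/(σ₀²σ²) = 6948.618/(631.5169·1.9321); posterior variance σₙ² = σ₀²σ²/(σ² + n·σ₀²) = 631.5169·1.9321/6948.618 = 0.175597.

0.175597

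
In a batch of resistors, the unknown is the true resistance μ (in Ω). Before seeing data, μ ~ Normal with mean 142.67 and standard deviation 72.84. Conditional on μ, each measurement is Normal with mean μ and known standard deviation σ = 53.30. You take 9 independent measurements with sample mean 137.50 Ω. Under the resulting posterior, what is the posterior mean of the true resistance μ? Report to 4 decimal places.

137.7903

For Normal data with known variance σ², a Normal(μ₀, σ₀²) prior on μ is conjugate. Posterior precision = 1/σ₀² + n/σ²; posterior mean is the precision-weighted average of μ₀ and x̄.
n·x̄ = 9·137.50 = 1237.5.
σ₀² = 72.84² = 5305.6656, σ² = 53.30² = 2840.89; σ² + n·σ₀² = 2840.89 + 9·5305.6656 = 50591.8804.
Posterior mean = (μ₀/σ₀² + n·x̄/σ²)/(1/σ₀² + n/σ²) = (σ²·μ₀ + σ₀²·n·x̄)/(σ² + n·σ₀²) = (2840.89·142.67 + 5305.6656·1237.5)/50591.8804 = 6971070.9563/50591.8804 = 137.7903.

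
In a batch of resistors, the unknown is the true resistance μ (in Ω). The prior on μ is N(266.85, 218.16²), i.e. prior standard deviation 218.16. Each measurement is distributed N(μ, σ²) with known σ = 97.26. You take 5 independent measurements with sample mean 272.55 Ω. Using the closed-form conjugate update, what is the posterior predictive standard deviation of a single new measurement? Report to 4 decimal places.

106.2030

For Normal data with known variance σ², a Normal(μ₀, σ₀²) prior on μ is conjugate. Posterior precision = 1/σ₀² + n/σ²; posterior mean is the precision-weighted average of μ₀ and x̄.
σ₀² = 218.16² = 47593.7856, σ² = 97.26² = 9459.5076; σ² + n·σ₀² = 9459.5076 + 5·47593.7856 = 247428.4356.
Posterior precision = 1/σ₀² + n/σ² = 1/47593.7856 + 5/9459.5076 = (σ² + n·σ₀²)/(σ₀²σ²) = 247428.4356/(47593.7856·9459.5076); posterior variance σₙ² = σ₀²σ²/(σ² + n·σ₀²) = 47593.7856·9459.5076/247428.4356 = 1819.571690.
Predictive variance for one new observation = σₙ² + σ² = 47593.7856·9459.5076/247428.4356 + 9459.5076 = σ²·(σ₀² + 247428.4356)/247428.4356 = 9459.5076·295022.2212/247428.4356 = 11279.079290; SD = √(9459.5076·295022.2212/247428.4356) = 106.2030.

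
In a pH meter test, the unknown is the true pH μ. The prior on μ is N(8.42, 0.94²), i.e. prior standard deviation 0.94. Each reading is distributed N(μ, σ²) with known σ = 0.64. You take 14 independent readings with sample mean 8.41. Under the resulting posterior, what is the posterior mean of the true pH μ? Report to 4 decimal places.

8.4103

For Normal data with known variance σ², a Normal(μ₀, σ₀²) prior on μ is conjugate. Posterior precision = 1/σ₀² + n/σ²; posterior mean is the precision-weighted average of μ₀ and x̄.
n·x̄ = 14·8.41 = 117.74.
σ₀² = 0.94² = 0.8836, σ² = 0.64² = 0.4096; σ² + n·σ₀² = 0.4096 + 14·0.8836 = 12.78.
Posterior mean = (μ₀/σ₀² + n·x̄/σ²)/(1/σ₀² + n/σ²) = (σ²·μ₀ + σ₀²·n·x̄)/(σ² + n·σ₀²) = (0.4096·8.42 + 0.8836·117.74)/12.78 = 107.483896/12.78 = 8.4103.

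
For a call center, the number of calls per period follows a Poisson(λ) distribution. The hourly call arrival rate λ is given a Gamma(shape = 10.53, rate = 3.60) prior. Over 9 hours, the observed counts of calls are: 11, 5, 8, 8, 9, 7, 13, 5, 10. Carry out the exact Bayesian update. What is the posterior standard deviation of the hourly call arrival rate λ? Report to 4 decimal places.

With a Gamma(shape α, rate β) prior, the Poisson likelihood is conjugate: the posterior is Gamma(α + ΣXᵢ, β + n).
Sum of counts S = 76 over n = 9 hours.
Posterior: Gamma(α+S, β+n) = Gamma(10.53+76, 3.60+9) = Gamma(86.53, 12.60).
SD = √α/β = √86.53/12.60 = 0.7383.

0.7383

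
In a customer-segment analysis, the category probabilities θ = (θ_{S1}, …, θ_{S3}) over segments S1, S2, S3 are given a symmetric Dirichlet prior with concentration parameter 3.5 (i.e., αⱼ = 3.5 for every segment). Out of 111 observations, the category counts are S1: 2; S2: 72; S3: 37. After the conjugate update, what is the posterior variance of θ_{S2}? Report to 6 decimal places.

The Dirichlet prior is conjugate to the Multinomial likelihood: each posterior αⱼ = prior αⱼ + observed count nⱼ.
Posterior concentration: (5.5, 75.5, 40.5), total = 121.5.
Var[θ_j] = α_j(Σα−α_j)/((Σα)²(Σα+1)) = 75.5·46.0/(121.5²·122.5) = 0.001921.

0.001921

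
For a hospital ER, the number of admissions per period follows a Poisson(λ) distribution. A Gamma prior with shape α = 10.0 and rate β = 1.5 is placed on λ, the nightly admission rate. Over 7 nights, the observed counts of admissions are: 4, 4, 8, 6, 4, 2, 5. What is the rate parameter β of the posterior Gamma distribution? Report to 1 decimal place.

8.5

With a Gamma(shape α, rate β) prior, the Poisson likelihood is conjugate: the posterior is Gamma(α + ΣXᵢ, β + n).
Sum of counts S = 33 over n = 7 nights.
Posterior: Gamma(α+S, β+n) = Gamma(10.0+33, 1.5+7) = Gamma(43.0, 8.5).
Posterior β = 8.5.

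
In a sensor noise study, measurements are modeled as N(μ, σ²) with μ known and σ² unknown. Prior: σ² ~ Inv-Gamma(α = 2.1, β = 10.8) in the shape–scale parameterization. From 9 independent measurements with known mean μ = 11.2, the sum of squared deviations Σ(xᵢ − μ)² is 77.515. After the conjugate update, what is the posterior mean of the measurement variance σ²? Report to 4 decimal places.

8.8496

With known mean μ and an Inverse-Gamma(α, β) prior on σ², the Normal likelihood is conjugate: posterior is Inv-Gamma(α + n/2, β + Σ(xᵢ−μ)²/2).
Posterior: Inv-Gamma(2.1 + 9/2, 10.8 + 77.515/2) = Inv-Gamma(6.60, 49.5575).
E[σ²|data] = β/(α−1) = 49.5575/5.60 = 8.8496.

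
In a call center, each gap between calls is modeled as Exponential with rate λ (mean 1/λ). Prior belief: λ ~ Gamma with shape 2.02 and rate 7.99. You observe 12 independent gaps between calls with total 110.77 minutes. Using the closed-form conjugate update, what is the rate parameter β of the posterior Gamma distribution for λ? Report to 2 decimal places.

118.76

With a Gamma(shape α, rate β) prior on the exponential rate λ, the posterior after n observations with total T = Σxᵢ is Gamma(α+n, β+T).
Posterior: Gamma(2.02+12, 7.99+110.77) = Gamma(14.02, 118.76).
Posterior β = 118.76.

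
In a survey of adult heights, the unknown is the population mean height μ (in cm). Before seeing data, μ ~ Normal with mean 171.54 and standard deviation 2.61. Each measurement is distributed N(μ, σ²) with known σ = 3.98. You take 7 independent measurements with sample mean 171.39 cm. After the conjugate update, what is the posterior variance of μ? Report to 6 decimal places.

For Normal data with known variance σ², a Normal(μ₀, σ₀²) prior on μ is conjugate. Posterior precision = 1/σ₀² + n/σ²; posterior mean is the precision-weighted average of μ₀ and x̄.
σ₀² = 2.61² = 6.8121, σ² = 3.98² = 15.8404; σ² + n·σ₀² = 15.8404 + 7·6.8121 = 63.5251.
Posterior precision = 1/σ₀² + n/σ² = 1/6.8121 + 7/15.8404 = (σ² + n·σ₀²)/(σ₀²σ²) = 63.5251/(6.8121·15.8404); posterior variance σₙ² = σ₀²σ²/(σ² + n·σ₀²) = 6.8121·15.8404/63.5251 = 1.698642.

1.698642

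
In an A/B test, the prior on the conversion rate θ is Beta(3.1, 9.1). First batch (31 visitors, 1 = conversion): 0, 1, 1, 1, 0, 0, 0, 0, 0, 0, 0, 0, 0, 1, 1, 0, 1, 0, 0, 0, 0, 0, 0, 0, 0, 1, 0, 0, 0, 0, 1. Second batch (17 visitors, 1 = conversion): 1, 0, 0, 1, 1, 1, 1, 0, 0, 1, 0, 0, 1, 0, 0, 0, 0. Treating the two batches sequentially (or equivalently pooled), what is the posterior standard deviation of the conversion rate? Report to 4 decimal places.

0.0586

The Beta prior is conjugate to a Binomial/Bernoulli likelihood; the update adds successes to α and failures to β.
After batch 1: Beta(3.1+8, 9.1+23) = Beta(11.1, 32.1).
After batch 2: Beta(11.1+7, 32.1+10) = Beta(18.1, 42.1).
Var = αβ/((α+β)²(α+β+1)) = 18.1·42.1/(60.2²·61.2) = 0.00343571; SD = √0.00343571 = 0.0586.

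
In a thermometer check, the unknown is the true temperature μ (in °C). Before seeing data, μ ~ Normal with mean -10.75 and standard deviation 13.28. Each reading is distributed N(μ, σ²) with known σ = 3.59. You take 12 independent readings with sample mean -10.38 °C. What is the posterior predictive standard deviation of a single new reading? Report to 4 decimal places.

3.7357

For Normal data with known variance σ², a Normal(μ₀, σ₀²) prior on μ is conjugate. Posterior precision = 1/σ₀² + n/σ²; posterior mean is the precision-weighted average of μ₀ and x̄.
σ₀² = 13.28² = 176.3584, σ² = 3.59² = 12.8881; σ² + n·σ₀² = 12.8881 + 12·176.3584 = 2129.1889.
Posterior precision = 1/σ₀² + n/σ² = 1/176.3584 + 12/12.8881 = (σ² + n·σ₀²)/(σ₀²σ²) = 2129.1889/(176.3584·12.8881); posterior variance σₙ² = σ₀²σ²/(σ² + n·σ₀²) = 176.3584·12.8881/2129.1889 = 1.067507.
Predictive variance for one new observation = σₙ² + σ² = 176.3584·12.8881/2129.1889 + 12.8881 = σ²·(σ₀² + 2129.1889)/2129.1889 = 12.8881·2305.5473/2129.1889 = 13.955607; SD = √(12.8881·2305.5473/2129.1889) = 3.7357.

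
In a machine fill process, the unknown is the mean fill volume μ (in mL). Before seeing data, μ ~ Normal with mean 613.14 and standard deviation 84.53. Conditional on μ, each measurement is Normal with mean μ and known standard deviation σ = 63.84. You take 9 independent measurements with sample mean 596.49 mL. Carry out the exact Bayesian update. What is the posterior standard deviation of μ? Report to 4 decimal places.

20.6361

For Normal data with known variance σ², a Normal(μ₀, σ₀²) prior on μ is conjugate. Posterior precision = 1/σ₀² + n/σ²; posterior mean is the precision-weighted average of μ₀ and x̄.
σ₀² = 84.53² = 7145.3209, σ² = 63.84² = 4075.5456; σ² + n·σ₀² = 4075.5456 + 9·7145.3209 = 68383.4337.
Posterior precision = 1/σ₀² + n/σ² = 1/7145.3209 + 9/4075.5456 = (σ² + n·σ₀²)/(σ₀²σ²) = 68383.4337/(7145.3209·4075.5456); posterior variance σₙ² = σ₀²σ²/(σ² + n·σ₀²) = 7145.3209·4075.5456/68383.4337 = 425.849940.
Posterior SD = √σₙ² = √(7145.3209·4075.5456/68383.4337) = 20.6361.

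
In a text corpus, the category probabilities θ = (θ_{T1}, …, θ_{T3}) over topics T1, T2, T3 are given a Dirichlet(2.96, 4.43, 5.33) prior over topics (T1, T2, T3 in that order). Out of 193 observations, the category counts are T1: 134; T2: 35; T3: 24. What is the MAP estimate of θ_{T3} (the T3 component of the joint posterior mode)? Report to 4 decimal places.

0.1397

The Dirichlet prior is conjugate to the Multinomial likelihood: each posterior αⱼ = prior αⱼ + observed count nⱼ.
Posterior concentration: (136.96, 39.43, 29.33), total = 205.72.
Joint mode component: (α_{T3}−1)/(Σα−K) = 28.33/202.72 = 0.1397.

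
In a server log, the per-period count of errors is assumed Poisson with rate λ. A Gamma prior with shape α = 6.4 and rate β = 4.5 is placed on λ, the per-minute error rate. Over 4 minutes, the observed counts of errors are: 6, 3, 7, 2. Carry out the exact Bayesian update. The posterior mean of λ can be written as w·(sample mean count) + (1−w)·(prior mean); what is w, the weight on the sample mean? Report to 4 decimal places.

With a Gamma(shape α, rate β) prior, the Poisson likelihood is conjugate: the posterior is Gamma(α + ΣXᵢ, β + n).
Posterior mean = (α₀+S)/(β₀+n) = [n/(β₀+n)]·(S/n) + [β₀/(β₀+n)]·(α₀/β₀), so only n and β₀ enter the weight.
Weight on data w = n/(β₀+n) = 4/(4.5+4) = 4/8.5 = 0.4706.

0.4706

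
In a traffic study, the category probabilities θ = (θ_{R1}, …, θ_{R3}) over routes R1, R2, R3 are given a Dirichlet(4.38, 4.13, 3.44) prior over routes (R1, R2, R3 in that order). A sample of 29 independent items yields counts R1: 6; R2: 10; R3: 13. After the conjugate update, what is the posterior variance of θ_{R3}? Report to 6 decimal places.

The Dirichlet prior is conjugate to the Multinomial likelihood: each posterior αⱼ = prior αⱼ + observed count nⱼ.
Posterior concentration: (10.38, 14.13, 16.44), total = 40.95.
Var[θ_j] = α_j(Σα−α_j)/((Σα)²(Σα+1)) = 16.44·24.51/(40.95²·41.95) = 0.005728.

0.005728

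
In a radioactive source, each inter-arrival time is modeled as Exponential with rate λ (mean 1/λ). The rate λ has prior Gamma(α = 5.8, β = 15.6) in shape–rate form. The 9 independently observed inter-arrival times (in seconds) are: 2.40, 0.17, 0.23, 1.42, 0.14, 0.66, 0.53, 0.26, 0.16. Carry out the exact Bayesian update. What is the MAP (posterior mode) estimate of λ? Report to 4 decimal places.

With a Gamma(shape α, rate β) prior on the exponential rate λ, the posterior after n observations with total T = Σxᵢ is Gamma(α+n, β+T).
Sum of observations T = 5.97 seconds; n = 9.
Posterior: Gamma(5.8+9, 15.6+5.97) = Gamma(14.8, 21.57).
Mode = (α−1)/β = 0.6398.

0.6398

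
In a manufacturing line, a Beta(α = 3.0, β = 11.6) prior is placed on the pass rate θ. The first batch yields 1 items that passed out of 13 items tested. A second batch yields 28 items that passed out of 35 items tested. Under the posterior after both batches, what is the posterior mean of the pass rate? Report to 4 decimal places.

The Beta prior is conjugate to a Binomial/Bernoulli likelihood; the update adds successes to α and failures to β.
After batch 1: Beta(3.0+1, 11.6+12) = Beta(4.0, 23.6).
After batch 2: Beta(4.0+28, 23.6+7) = Beta(32.0, 30.6).
Posterior mean = α/(α+β) = 32.0/62.6 = 0.5112.

0.5112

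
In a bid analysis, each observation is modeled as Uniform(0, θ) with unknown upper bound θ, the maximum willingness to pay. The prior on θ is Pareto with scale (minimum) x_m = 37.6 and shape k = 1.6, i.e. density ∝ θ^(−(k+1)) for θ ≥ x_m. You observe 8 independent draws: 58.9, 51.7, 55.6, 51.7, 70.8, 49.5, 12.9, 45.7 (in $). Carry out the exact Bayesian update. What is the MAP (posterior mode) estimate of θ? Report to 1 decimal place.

70.8

A Pareto(scale x_m, shape k) prior on the upper bound θ of Uniform(0, θ) is conjugate: posterior is Pareto(max(x_m, max xᵢ), k + n).
Sample maximum = 70.8; prior scale x_m = 37.6 → posterior scale = max = 70.8.
Posterior shape = 1.6 + 8 = 9.6.
The Pareto density is decreasing on [x_m, ∞), so the mode is x_m = 70.8.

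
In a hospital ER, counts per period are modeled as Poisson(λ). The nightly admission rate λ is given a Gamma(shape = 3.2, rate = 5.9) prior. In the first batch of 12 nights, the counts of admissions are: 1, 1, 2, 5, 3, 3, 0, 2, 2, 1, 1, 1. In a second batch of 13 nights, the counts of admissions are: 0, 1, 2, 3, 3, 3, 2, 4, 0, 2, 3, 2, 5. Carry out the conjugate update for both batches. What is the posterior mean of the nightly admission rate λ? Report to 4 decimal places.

1.7864

With a Gamma(shape α, rate β) prior, the Poisson likelihood is conjugate: the posterior is Gamma(α + ΣXᵢ, β + n).
Batch 1: sum of counts S = 22 over n = 12 nights.
After batch 1: Gamma(α+S, β+n) = Gamma(3.2+22, 5.9+12) = Gamma(25.2, 17.9).
Batch 2: sum of counts S = 30 over n = 13 nights.
After batch 2: Gamma(α+S, β+n) = Gamma(25.2+30, 17.9+13) = Gamma(55.2, 30.9).
Posterior mean = α/β = 55.2/30.9 = 1.7864.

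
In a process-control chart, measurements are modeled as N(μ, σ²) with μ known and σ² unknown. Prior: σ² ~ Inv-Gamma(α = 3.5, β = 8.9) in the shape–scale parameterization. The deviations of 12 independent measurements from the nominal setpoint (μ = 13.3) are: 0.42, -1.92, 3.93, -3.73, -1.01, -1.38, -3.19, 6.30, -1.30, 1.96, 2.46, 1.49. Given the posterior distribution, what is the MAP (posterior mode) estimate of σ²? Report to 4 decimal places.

With known mean μ and an Inverse-Gamma(α, β) prior on σ², the Normal likelihood is conjugate: posterior is Inv-Gamma(α + n/2, β + Σ(xᵢ−μ)²/2).
Σ(xᵢ−μ)² = (0.42)² + (-1.92)² + (3.93)² + (-3.73)² + (-1.01)² + (-1.38)² + (-3.19)² + (6.30)² + (-1.30)² + (1.96)² + (2.46)² + (1.49)² = 99.8145.
Posterior: Inv-Gamma(3.5 + 12/2, 8.9 + 99.8145/2) = Inv-Gamma(9.50, 58.80725).
Mode = β/(α+1) = 58.80725/10.50 = 5.6007.

5.6007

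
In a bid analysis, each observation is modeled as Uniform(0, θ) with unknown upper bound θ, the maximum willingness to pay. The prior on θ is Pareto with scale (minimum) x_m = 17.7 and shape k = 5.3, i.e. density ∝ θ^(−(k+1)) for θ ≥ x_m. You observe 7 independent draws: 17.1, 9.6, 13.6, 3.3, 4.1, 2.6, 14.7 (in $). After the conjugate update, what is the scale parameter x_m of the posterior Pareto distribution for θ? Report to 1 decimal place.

A Pareto(scale x_m, shape k) prior on the upper bound θ of Uniform(0, θ) is conjugate: posterior is Pareto(max(x_m, max xᵢ), k + n).
Sample maximum = 17.1; prior scale x_m = 17.7 → posterior scale = max = 17.7.
Posterior shape = 5.3 + 7 = 12.3.
Posterior scale x_m = 17.7.

17.7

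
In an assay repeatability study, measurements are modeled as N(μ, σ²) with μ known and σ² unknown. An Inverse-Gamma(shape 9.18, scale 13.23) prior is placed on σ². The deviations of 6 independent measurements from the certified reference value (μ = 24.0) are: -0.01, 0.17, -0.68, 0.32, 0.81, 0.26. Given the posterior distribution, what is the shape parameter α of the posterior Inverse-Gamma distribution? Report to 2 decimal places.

12.18

With known mean μ and an Inverse-Gamma(α, β) prior on σ², the Normal likelihood is conjugate: posterior is Inv-Gamma(α + n/2, β + Σ(xᵢ−μ)²/2).
Σ(xᵢ−μ)² = (-0.01)² + (0.17)² + (-0.68)² + (0.32)² + (0.81)² + (0.26)² = 1.3175.
Posterior: Inv-Gamma(9.18 + 6/2, 13.23 + 1.3175/2) = Inv-Gamma(12.18, 13.88875).
Posterior α = 12.18.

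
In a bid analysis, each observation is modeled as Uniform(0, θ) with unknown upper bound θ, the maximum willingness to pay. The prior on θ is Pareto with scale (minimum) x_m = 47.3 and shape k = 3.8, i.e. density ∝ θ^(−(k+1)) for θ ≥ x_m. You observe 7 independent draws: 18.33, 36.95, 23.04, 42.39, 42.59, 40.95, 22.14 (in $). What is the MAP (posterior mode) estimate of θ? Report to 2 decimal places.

47.30

A Pareto(scale x_m, shape k) prior on the upper bound θ of Uniform(0, θ) is conjugate: posterior is Pareto(max(x_m, max xᵢ), k + n).
Sample maximum = 42.59; prior scale x_m = 47.3 → posterior scale = max = 47.30.
Posterior shape = 3.8 + 7 = 10.8.
The Pareto density is decreasing on [x_m, ∞), so the mode is x_m = 47.30.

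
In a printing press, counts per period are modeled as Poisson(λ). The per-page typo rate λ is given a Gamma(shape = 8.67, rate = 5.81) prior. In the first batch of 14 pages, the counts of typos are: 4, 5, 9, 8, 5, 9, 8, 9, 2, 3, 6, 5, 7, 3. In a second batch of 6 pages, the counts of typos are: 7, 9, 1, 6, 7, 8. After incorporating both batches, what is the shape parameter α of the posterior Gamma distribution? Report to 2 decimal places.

129.67

With a Gamma(shape α, rate β) prior, the Poisson likelihood is conjugate: the posterior is Gamma(α + ΣXᵢ, β + n).
Batch 1: sum of counts S = 83 over n = 14 pages.
After batch 1: Gamma(α+S, β+n) = Gamma(8.67+83, 5.81+14) = Gamma(91.67, 19.81).
Batch 2: sum of counts S = 38 over n = 6 pages.
After batch 2: Gamma(α+S, β+n) = Gamma(91.67+38, 19.81+6) = Gamma(129.67, 25.81).
Posterior α = 129.67.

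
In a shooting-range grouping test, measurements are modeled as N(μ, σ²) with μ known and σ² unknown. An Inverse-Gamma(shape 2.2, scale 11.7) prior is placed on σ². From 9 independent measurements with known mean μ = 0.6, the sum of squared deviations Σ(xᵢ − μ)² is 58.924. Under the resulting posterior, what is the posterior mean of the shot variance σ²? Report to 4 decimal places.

With known mean μ and an Inverse-Gamma(α, β) prior on σ², the Normal likelihood is conjugate: posterior is Inv-Gamma(α + n/2, β + Σ(xᵢ−μ)²/2).
Posterior: Inv-Gamma(2.2 + 9/2, 11.7 + 58.924/2) = Inv-Gamma(6.70, 41.1620).
E[σ²|data] = β/(α−1) = 41.1620/5.70 = 7.2214.

7.2214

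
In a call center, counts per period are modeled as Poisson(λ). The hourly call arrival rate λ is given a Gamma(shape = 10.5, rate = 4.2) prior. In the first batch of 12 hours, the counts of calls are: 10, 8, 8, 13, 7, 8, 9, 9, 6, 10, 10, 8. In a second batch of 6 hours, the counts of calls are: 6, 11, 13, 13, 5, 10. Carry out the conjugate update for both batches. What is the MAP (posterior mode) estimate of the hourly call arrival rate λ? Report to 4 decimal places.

With a Gamma(shape α, rate β) prior, the Poisson likelihood is conjugate: the posterior is Gamma(α + ΣXᵢ, β + n).
Batch 1: sum of counts S = 106 over n = 12 hours.
After batch 1: Gamma(α+S, β+n) = Gamma(10.5+106, 4.2+12) = Gamma(116.5, 16.2).
Batch 2: sum of counts S = 58 over n = 6 hours.
After batch 2: Gamma(α+S, β+n) = Gamma(116.5+58, 16.2+6) = Gamma(174.5, 22.2).
Mode of Gamma(α,β) for α≥1 is (α−1)/β = 173.5/22.2 = 7.8153.

7.8153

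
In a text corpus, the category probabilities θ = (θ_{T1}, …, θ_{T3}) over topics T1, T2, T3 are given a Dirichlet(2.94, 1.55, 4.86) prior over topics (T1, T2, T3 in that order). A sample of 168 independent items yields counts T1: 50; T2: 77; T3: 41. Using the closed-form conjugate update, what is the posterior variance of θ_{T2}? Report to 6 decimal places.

The Dirichlet prior is conjugate to the Multinomial likelihood: each posterior αⱼ = prior αⱼ + observed count nⱼ.
Posterior concentration: (52.94, 78.55, 45.86), total = 177.35.
Var[θ_j] = α_j(Σα−α_j)/((Σα)²(Σα+1)) = 78.55·98.80/(177.35²·178.35) = 0.001383.

0.001383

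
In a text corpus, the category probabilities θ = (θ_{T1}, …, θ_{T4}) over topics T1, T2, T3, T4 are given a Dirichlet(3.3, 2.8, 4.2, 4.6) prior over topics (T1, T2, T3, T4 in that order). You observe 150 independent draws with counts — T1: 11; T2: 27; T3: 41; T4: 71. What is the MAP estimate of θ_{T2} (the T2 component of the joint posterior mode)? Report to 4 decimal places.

0.1790

The Dirichlet prior is conjugate to the Multinomial likelihood: each posterior αⱼ = prior αⱼ + observed count nⱼ.
Posterior concentration: (14.3, 29.8, 45.2, 75.6), total = 164.9.
Joint mode component: (α_{T2}−1)/(Σα−K) = 28.8/160.9 = 0.1790.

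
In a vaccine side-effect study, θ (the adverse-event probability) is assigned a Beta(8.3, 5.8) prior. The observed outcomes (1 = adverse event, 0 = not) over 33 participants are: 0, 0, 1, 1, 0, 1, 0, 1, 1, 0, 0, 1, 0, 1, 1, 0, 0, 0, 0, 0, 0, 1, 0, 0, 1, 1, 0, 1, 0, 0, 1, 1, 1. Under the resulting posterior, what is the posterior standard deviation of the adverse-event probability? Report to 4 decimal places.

The Beta prior is conjugate to a Binomial/Bernoulli likelihood; the update adds successes to α and failures to β.
Posterior: Beta(α+k, β+n−k) = Beta(8.3+15, 5.8+18) = Beta(23.3, 23.8).
Var = αβ/((α+β)²(α+β+1)) = 23.3·23.8/(47.1²·48.1) = 0.00519692; SD = √0.00519692 = 0.0721.

0.0721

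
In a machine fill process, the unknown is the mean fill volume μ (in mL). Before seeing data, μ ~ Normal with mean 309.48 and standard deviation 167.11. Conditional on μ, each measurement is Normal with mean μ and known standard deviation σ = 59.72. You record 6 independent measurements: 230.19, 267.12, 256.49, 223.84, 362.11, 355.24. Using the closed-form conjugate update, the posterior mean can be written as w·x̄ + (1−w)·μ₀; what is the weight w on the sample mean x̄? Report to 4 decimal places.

For Normal data with known variance σ², a Normal(μ₀, σ₀²) prior on μ is conjugate. Posterior precision = 1/σ₀² + n/σ²; posterior mean is the precision-weighted average of μ₀ and x̄.
σ₀² = 167.11² = 27925.7521, σ² = 59.72² = 3566.4784. Prior precision 1/σ₀² = 1/27925.7521; data precision n/σ² = 6/3566.4784.
w = (n/σ²)/(1/σ₀² + n/σ²) = n·σ₀²/(σ² + n·σ₀²) = 6·27925.7521/(3566.4784 + 6·27925.7521) = 167554.5126/171120.991 = 0.9792.

0.9792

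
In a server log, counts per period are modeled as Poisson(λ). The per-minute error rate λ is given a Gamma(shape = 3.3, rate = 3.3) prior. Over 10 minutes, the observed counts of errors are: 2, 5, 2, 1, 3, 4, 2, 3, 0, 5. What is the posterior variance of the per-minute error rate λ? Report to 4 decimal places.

0.1713

With a Gamma(shape α, rate β) prior, the Poisson likelihood is conjugate: the posterior is Gamma(α + ΣXᵢ, β + n).
Sum of counts S = 27 over n = 10 minutes.
Posterior: Gamma(α+S, β+n) = Gamma(3.3+27, 3.3+10) = Gamma(30.3, 13.3).
Var = α/β² = 30.3/13.3² = 0.1713.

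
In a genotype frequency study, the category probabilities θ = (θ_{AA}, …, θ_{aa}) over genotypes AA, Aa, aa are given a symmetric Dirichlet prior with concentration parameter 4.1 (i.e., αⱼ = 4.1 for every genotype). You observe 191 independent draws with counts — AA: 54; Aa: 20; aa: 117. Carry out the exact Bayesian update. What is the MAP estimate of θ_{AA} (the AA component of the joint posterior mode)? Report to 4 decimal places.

0.2851

The Dirichlet prior is conjugate to the Multinomial likelihood: each posterior αⱼ = prior αⱼ + observed count nⱼ.
Posterior concentration: (58.1, 24.1, 121.1), total = 203.3.
Joint mode component: (α_{AA}−1)/(Σα−K) = 57.1/200.3 = 0.2851.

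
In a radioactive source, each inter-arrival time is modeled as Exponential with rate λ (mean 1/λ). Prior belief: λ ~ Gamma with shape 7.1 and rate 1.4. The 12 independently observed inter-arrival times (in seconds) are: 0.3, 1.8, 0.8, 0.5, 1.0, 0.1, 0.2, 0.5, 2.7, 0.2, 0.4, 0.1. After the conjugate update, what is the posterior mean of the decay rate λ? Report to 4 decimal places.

1.9100

With a Gamma(shape α, rate β) prior on the exponential rate λ, the posterior after n observations with total T = Σxᵢ is Gamma(α+n, β+T).
Sum of observations T = 8.6 seconds; n = 12.
Posterior: Gamma(7.1+12, 1.4+8.6) = Gamma(19.1, 10.0).
Posterior mean of λ = α/β = 19.1/10.0 = 1.9100.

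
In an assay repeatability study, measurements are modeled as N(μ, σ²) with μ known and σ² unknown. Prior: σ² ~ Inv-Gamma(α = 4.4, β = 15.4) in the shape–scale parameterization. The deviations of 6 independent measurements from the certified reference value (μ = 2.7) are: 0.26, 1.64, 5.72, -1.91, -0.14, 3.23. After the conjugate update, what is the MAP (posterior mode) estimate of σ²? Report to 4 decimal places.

4.7843

With known mean μ and an Inverse-Gamma(α, β) prior on σ², the Normal likelihood is conjugate: posterior is Inv-Gamma(α + n/2, β + Σ(xᵢ−μ)²/2).
Σ(xᵢ−μ)² = (0.26)² + (1.64)² + (5.72)² + (-1.91)² + (-0.14)² + (3.23)² = 49.5762.
Posterior: Inv-Gamma(4.4 + 6/2, 15.4 + 49.5762/2) = Inv-Gamma(7.40, 40.18810).
Mode = β/(α+1) = 40.18810/8.40 = 4.7843.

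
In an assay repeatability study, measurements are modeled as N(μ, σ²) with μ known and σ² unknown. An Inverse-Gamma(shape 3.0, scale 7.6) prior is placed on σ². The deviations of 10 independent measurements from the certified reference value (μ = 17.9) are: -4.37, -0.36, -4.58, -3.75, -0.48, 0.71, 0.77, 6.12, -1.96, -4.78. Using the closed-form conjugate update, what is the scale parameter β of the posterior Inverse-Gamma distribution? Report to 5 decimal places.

With known mean μ and an Inverse-Gamma(α, β) prior on σ², the Normal likelihood is conjugate: posterior is Inv-Gamma(α + n/2, β + Σ(xᵢ−μ)²/2).
Σ(xᵢ−μ)² = (-4.37)² + (-0.36)² + (-4.58)² + (-3.75)² + (-0.48)² + (0.71)² + (0.77)² + (6.12)² + (-1.96)² + (-4.78)² = 119.7372.
Posterior: Inv-Gamma(3.0 + 10/2, 7.6 + 119.7372/2) = Inv-Gamma(8.00, 67.46860).
Posterior β = 67.46860.

67.46860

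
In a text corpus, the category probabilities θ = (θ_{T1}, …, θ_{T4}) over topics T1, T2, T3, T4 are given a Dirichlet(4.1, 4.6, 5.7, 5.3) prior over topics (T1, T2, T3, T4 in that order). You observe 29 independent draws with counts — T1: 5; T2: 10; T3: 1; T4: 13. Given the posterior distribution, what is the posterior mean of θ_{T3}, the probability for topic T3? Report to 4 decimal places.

0.1376

The Dirichlet prior is conjugate to the Multinomial likelihood: each posterior αⱼ = prior αⱼ + observed count nⱼ.
Posterior concentration: (9.1, 14.6, 6.7, 18.3), total = 48.7.
E[θ_{T3}|data] = α_{T3}/Σα = 6.7/48.7 = 0.1376.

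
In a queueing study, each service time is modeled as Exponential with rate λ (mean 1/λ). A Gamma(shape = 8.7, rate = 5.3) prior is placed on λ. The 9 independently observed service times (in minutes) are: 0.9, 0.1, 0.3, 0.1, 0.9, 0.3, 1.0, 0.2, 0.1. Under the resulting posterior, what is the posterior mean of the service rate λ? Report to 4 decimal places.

1.9239

With a Gamma(shape α, rate β) prior on the exponential rate λ, the posterior after n observations with total T = Σxᵢ is Gamma(α+n, β+T).
Sum of observations T = 3.9 minutes; n = 9.
Posterior: Gamma(8.7+9, 5.3+3.9) = Gamma(17.7, 9.2).
Posterior mean of λ = α/β = 17.7/9.2 = 1.9239.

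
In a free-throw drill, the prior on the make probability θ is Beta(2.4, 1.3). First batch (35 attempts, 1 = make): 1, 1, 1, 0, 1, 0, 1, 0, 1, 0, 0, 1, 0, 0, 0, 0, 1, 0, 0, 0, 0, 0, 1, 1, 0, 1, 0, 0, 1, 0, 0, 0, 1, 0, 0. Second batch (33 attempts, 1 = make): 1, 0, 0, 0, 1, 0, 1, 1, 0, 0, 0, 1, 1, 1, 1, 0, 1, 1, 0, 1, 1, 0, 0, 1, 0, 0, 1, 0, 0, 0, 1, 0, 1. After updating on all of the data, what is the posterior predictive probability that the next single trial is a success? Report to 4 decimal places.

0.4379

The Beta prior is conjugate to a Binomial/Bernoulli likelihood; the update adds successes to α and failures to β.
After batch 1: Beta(2.4+13, 1.3+22) = Beta(15.4, 23.3).
After batch 2: Beta(15.4+16, 23.3+17) = Beta(31.4, 40.3).
For a single future Bernoulli trial, P(success | data) = α/(α+β) = 0.4379.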